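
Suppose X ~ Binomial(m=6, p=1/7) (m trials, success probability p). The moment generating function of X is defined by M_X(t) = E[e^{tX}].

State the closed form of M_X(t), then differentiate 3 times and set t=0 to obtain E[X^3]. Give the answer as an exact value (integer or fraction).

E[X^3] = D^3[M](0) = 1044/343

M_X(t) = (e^(t)/7 + 6/7)^6
D^3[M](t) = 216*e^(6*t)/117649 + 4500*e^(5*t)/117649 + 34560*e^(4*t)/117649 + 116640*e^(3*t)/117649 + 155520*e^(2*t)/117649 + 46656*e^(t)/117649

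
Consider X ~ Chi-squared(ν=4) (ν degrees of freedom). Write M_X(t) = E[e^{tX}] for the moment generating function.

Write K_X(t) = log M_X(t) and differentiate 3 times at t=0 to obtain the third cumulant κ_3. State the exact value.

M_X(t) = (1 - 2*t)^(-2)
K_X(t) = log M_X(t) = -2*log(1 - 2*t)
D^3[K](t) = -32/(8*t^3 - 12*t^2 + 6*t - 1)

κ_3 = D^3[K](0) = 32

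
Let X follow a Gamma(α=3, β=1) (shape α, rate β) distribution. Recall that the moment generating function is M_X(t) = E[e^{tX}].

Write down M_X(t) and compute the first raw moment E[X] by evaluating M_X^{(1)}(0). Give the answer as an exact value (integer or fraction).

M_X(t) = (1 - t)^(-3)
D[M](t) = 3/(t^4 - 4*t^3 + 6*t^2 - 4*t + 1)

E[X] = D[M](0) = 3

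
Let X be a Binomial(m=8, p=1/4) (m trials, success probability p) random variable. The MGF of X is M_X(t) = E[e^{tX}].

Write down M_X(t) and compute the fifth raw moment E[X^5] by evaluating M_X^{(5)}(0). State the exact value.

M_X(t) = (e^(t)/4 + 3/4)^8
dM/dt = e^(8*t)/8192 + 21*e^(7*t)/8192 + 189*e^(6*t)/8192 + 945*e^(5*t)/8192 + 2835*e^(4*t)/8192 + 5103*e^(3*t)/8192 + 5103*e^(2*t)/8192 + 2187*e^(t)/8192
d^2M/dt^2 = e^(8*t)/1024 + 147*e^(7*t)/8192 + 567*e^(6*t)/4096 + 4725*e^(5*t)/8192 + 2835*e^(4*t)/2048 + 15309*e^(3*t)/8192 + 5103*e^(2*t)/4096 + 2187*e^(t)/8192
d^3M/dt^3 = e^(8*t)/128 + 1029*e^(7*t)/8192 + 1701*e^(6*t)/2048 + 23625*e^(5*t)/8192 + 2835*e^(4*t)/512 + 45927*e^(3*t)/8192 + 5103*e^(2*t)/2048 + 2187*e^(t)/8192
d^4M/dt^4 = e^(8*t)/16 + 7203*e^(7*t)/8192 + 5103*e^(6*t)/1024 + 118125*e^(5*t)/8192 + 2835*e^(4*t)/128 + 137781*e^(3*t)/8192 + 5103*e^(2*t)/1024 + 2187*e^(t)/8192
d^5M/dt^5 = e^(8*t)/2 + 50421*e^(7*t)/8192 + 15309*e^(6*t)/512 + 590625*e^(5*t)/8192 + 2835*e^(4*t)/32 + 413343*e^(3*t)/8192 + 5103*e^(2*t)/512 + 2187*e^(t)/8192

E[X^5] = d^5M/dt^5 |_{t=0} = 4127/16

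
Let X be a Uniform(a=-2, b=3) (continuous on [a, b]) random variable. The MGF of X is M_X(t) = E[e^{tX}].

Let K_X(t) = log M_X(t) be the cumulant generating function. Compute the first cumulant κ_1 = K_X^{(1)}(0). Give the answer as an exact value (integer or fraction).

M_X(t) = (e^(3*t) - e^(-2*t))/(5*t)
K_X(t) = log M_X(t) = -log(t) + log(e^(3*t) - e^(-2*t)) - log(5)
D[K](t) = (3*t*e^(5*t) + 2*t - e^(5*t) + 1)/(t*e^(5*t) - t)

κ_1 = D[K](0) = 1/2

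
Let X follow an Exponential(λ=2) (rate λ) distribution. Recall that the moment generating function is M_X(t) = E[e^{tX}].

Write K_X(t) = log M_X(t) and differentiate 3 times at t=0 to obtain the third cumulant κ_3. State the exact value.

M_X(t) = 2/(2 - t)
K_X(t) = log M_X(t) = -log(2 - t) + log(2)
D^3[K](t) = -2/(t^3 - 6*t^2 + 12*t - 8)

κ_3 = D^3[K](0) = 1/4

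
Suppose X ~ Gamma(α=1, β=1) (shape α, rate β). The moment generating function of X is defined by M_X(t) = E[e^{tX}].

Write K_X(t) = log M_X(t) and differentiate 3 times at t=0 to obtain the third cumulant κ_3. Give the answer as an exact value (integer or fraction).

κ_3 = K′′′(0) = 2

M_X(t) = 1/(1 - t)
K_X(t) = log M_X(t) = -log(1 - t)
K′(t) = -1/(t - 1)
K′′(t) = 1/(t^2 - 2*t + 1)
K′′′(t) = -2/(t^3 - 3*t^2 + 3*t - 1)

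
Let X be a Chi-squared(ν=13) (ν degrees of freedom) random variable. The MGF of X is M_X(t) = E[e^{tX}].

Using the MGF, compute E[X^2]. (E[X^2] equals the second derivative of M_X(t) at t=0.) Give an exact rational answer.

M_X(t) = (1 - 2*t)^(-13/2)

E[X^2] = D^2[M](0) = 195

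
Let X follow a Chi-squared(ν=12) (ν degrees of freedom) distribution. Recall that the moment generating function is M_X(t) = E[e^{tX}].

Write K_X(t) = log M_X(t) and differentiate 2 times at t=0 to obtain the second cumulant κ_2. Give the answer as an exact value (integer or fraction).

M_X(t) = (1 - 2*t)^(-6)
K_X(t) = log M_X(t) = -6*log(1 - 2*t)
D^2[K](t) = 24/(4*t^2 - 4*t + 1)

κ_2 = D^2[K](0) = 24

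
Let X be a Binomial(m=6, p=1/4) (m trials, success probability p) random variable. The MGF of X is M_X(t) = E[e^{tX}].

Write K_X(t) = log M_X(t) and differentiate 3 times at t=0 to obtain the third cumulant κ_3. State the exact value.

M_X(t) = (e^(t)/4 + 3/4)^6
K_X(t) = log M_X(t) = 6*log(e^(t)/4 + 3/4)
D^3[K](t) = (-18*e^(2*t) + 54*e^(t))/(e^(3*t) + 9*e^(2*t) + 27*e^(t) + 27)

κ_3 = D^3[K](0) = 9/16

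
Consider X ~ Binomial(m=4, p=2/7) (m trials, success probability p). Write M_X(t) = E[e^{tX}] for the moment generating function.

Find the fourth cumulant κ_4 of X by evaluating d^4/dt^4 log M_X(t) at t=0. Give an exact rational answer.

M_X(t) = (2*e^(t)/7 + 5/7)^4
K_X(t) = log M_X(t) = 4*log(2*e^(t)/7 + 5/7)
K′(t) = 8*e^(t)/(2*e^(t) + 5)
K′′(t) = 40*e^(t)/(4*e^(2*t) + 20*e^(t) + 25)
K′′′(t) = (-80*e^(2*t) + 200*e^(t))/(8*e^(3*t) + 60*e^(2*t) + 150*e^(t) + 125)
K′′′′(t) = (160*e^(3*t) - 1600*e^(2*t) + 1000*e^(t))/(16*e^(4*t) + 160*e^(3*t) + 600*e^(2*t) + 1000*e^(t) + 625)

κ_4 = K′′′′(0) = -440/2401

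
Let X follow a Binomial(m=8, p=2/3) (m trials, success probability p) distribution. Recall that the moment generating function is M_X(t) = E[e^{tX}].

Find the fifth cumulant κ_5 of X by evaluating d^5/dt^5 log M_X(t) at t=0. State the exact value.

M_X(t) = (2*e^(t)/3 + 1/3)^8
K_X(t) = log M_X(t) = 8*log(2*e^(t)/3 + 1/3)
K^(5)(t) = (-128*e^(4*t) + 704*e^(3*t) - 352*e^(2*t) + 16*e^(t))/(32*e^(5*t) + 80*e^(4*t) + 80*e^(3*t) + 40*e^(2*t) + 10*e^(t) + 1)

κ_5 = K^(5)(0) = 80/81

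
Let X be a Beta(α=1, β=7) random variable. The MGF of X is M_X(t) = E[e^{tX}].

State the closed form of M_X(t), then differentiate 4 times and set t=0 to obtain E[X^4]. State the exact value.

M_X(t) = ₁F₁(1; 8; t)
M^(4)(t) = ₁F₁(5; 12; t)/330

E[X^4] = M^(4)(0) = 1/330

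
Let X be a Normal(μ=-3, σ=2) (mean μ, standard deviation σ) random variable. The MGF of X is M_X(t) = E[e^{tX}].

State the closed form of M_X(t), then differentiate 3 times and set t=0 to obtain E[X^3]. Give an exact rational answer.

M_X(t) = e^(2*t^2 - 3*t)
D^3[M](t) = (64*t^3*e^(2*t^2) - 144*t^2*e^(2*t^2) + 156*t*e^(2*t^2) - 63*e^(2*t^2))*e^(-3*t)

E[X^3] = D^3[M](0) = -63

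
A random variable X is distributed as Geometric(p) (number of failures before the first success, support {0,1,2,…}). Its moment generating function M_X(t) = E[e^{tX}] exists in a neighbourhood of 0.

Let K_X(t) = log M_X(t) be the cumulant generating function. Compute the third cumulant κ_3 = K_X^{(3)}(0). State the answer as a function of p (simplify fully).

M_X(t) = p/(-(1 - p)*e^(t) + 1)
K_X(t) = log M_X(t) = log(p) - log(-(1 - p)*e^(t) + 1)
K′(t) = (-p*e^(t) + e^(t))/(p*e^(t) - e^(t) + 1)
K′′(t) = (-p*e^(t) + e^(t))/(p^2*e^(2*t) - 2*p*e^(2*t) + 2*p*e^(t) + e^(2*t) - 2*e^(t) + 1)

κ_3 = K′′′(0) = (p^2 - 3*p + 2)/p^3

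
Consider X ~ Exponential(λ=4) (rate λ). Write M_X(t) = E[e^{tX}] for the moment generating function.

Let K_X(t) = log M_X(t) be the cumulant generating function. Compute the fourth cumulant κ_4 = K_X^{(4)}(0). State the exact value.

κ_4 = D^4[K](0) = 3/128

M_X(t) = 4/(4 - t)
K_X(t) = log M_X(t) = -log(4 - t) + 2*log(2)
D^4[K](t) = 6/(t^4 - 16*t^3 + 96*t^2 - 256*t + 256)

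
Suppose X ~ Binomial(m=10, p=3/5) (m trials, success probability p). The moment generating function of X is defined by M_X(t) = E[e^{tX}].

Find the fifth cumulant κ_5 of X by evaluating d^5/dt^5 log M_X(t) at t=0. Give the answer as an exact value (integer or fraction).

M_X(t) = (3*e^(t)/5 + 2/5)^10
K_X(t) = log M_X(t) = 10*log(3*e^(t)/5 + 2/5)
D^5[K](t) = (-1620*e^(4*t) + 11880*e^(3*t) - 7920*e^(2*t) + 480*e^(t))/(243*e^(5*t) + 810*e^(4*t) + 1080*e^(3*t) + 720*e^(2*t) + 240*e^(t) + 32)

κ_5 = D^5[K](0) = 564/625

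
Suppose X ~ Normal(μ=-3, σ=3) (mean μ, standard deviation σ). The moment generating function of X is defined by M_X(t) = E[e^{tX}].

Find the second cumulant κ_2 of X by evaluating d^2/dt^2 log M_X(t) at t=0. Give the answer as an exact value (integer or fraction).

κ_2 = D^2[K](0) = 9

M_X(t) = e^(9*t^2/2 - 3*t)
K_X(t) = log M_X(t) = 9*t^2/2 - 3*t
D^2[K](t) = 9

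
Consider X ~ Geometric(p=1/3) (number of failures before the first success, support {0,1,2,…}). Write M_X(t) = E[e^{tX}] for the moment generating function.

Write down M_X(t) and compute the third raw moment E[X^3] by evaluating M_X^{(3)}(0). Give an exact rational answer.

E[X^3] = d^3M/dt^3 |_{t=0} = 74

M_X(t) = 1/(3*(1 - 2*e^(t)/3))
dM/dt = 2*e^(t)/(4*e^(2*t) - 12*e^(t) + 9)
d^2M/dt^2 = (-4*e^(2*t) - 6*e^(t))/(8*e^(3*t) - 36*e^(2*t) + 54*e^(t) - 27)
d^3M/dt^3 = (8*e^(3*t) + 48*e^(2*t) + 18*e^(t))/(16*e^(4*t) - 96*e^(3*t) + 216*e^(2*t) - 216*e^(t) + 81)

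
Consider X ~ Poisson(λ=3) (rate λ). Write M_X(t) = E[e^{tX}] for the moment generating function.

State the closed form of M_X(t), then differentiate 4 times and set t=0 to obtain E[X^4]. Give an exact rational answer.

M_X(t) = e^(3*e^(t) - 3)
D^4[M](t) = (81*e^(4*t)*e^(3*e^(t)) + 162*e^(3*t)*e^(3*e^(t)) + 63*e^(2*t)*e^(3*e^(t)) + 3*e^(t)*e^(3*e^(t)))*e^(-3)

E[X^4] = D^4[M](0) = 309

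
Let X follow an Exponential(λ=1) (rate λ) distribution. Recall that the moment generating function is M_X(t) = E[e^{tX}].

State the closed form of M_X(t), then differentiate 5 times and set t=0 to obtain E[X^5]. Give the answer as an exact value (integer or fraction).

M_X(t) = 1/(1 - t)
M^(5)(t) = 120/(t^6 - 6*t^5 + 15*t^4 - 20*t^3 + 15*t^2 - 6*t + 1)

E[X^5] = M^(5)(0) = 120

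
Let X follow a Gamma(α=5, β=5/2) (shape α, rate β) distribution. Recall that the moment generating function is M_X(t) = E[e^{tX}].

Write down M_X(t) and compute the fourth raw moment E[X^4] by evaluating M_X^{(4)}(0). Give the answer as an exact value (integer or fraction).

M_X(t) = 3125/(32*(5/2 - t)^5)
D^4[M](t) = -84000000/(512*t^9 - 11520*t^8 + 115200*t^7 - 672000*t^6 + 2520000*t^5 - 6300000*t^4 + 10500000*t^3 - 11250000*t^2 + 7031250*t - 1953125)

E[X^4] = D^4[M](0) = 5376/125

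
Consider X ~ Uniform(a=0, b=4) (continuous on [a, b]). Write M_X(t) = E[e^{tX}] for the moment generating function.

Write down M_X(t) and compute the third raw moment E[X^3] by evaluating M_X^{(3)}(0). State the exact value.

E[X^3] = D^3[M](0) = 16

M_X(t) = (e^(4*t) - 1)/(4*t)
D^3[M](t) = (32*t^3*e^(4*t) - 24*t^2*e^(4*t) + 12*t*e^(4*t) - 3*e^(4*t) + 3)/(2*t^4)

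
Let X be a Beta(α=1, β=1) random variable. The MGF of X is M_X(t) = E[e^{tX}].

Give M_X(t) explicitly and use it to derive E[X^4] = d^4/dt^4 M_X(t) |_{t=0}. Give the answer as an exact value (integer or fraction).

M_X(t) = ₁F₁(1; 2; t)
M′(t) = ₁F₁(2; 3; t)/2
M′′(t) = ₁F₁(3; 4; t)/3
M′′′(t) = ₁F₁(4; 5; t)/4
M′′′′(t) = ₁F₁(5; 6; t)/5

E[X^4] = M′′′′(0) = 1/5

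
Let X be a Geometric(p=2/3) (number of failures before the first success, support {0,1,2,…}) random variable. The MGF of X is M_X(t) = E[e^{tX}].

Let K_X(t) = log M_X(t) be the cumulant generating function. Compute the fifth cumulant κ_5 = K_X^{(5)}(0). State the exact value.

κ_5 = K′′′′′(0) = 15

M_X(t) = 2/(3*(1 - e^(t)/3))
K_X(t) = log M_X(t) = -log(1 - e^(t)/3) - log(3) + log(2)
K′(t) = -e^(t)/(e^(t) - 3)
K′′(t) = 3*e^(t)/(e^(2*t) - 6*e^(t) + 9)
K′′′(t) = (-3*e^(2*t) - 9*e^(t))/(e^(3*t) - 9*e^(2*t) + 27*e^(t) - 27)
K′′′′(t) = (3*e^(3*t) + 36*e^(2*t) + 27*e^(t))/(e^(4*t) - 12*e^(3*t) + 54*e^(2*t) - 108*e^(t) + 81)
K′′′′′(t) = (-3*e^(4*t) - 99*e^(3*t) - 297*e^(2*t) - 81*e^(t))/(e^(5*t) - 15*e^(4*t) + 90*e^(3*t) - 270*e^(2*t) + 405*e^(t) - 243)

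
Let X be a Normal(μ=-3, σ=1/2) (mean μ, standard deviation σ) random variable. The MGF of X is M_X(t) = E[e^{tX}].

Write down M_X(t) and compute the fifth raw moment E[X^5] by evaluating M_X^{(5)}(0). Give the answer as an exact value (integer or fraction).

E[X^5] = M^(5)(0) = -5013/16

M_X(t) = e^(t^2/8 - 3*t)
M^(5)(t) = (t^5*e^(t^2/8) - 60*t^4*e^(t^2/8) + 1480*t^3*e^(t^2/8) - 18720*t^2*e^(t^2/8) + 121200*t*e^(t^2/8) - 320832*e^(t^2/8))*e^(-3*t)/1024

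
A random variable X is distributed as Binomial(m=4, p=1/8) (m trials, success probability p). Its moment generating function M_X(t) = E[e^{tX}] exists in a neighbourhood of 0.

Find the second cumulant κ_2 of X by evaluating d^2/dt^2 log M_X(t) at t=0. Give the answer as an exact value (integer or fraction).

κ_2 = D^2[K](0) = 7/16

M_X(t) = (e^(t)/8 + 7/8)^4
K_X(t) = log M_X(t) = 4*log(e^(t)/8 + 7/8)
D^2[K](t) = 28*e^(t)/(e^(2*t) + 14*e^(t) + 49)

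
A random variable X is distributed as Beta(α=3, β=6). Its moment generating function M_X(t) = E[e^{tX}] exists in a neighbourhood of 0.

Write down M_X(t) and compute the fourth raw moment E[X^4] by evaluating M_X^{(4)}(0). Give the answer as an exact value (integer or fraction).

M_X(t) = ₁F₁(3; 9; t)
M′(t) = ₁F₁(4; 10; t)/3
M′′(t) = 2*₁F₁(5; 11; t)/15
M′′′(t) = 2*₁F₁(6; 12; t)/33
M′′′′(t) = ₁F₁(7; 13; t)/33

E[X^4] = M′′′′(0) = 1/33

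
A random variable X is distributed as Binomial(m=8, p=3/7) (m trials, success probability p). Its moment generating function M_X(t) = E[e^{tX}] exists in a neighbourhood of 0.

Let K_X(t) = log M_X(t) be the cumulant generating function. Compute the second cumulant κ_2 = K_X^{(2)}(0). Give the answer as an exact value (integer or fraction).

M_X(t) = (3*e^(t)/7 + 4/7)^8
K_X(t) = log M_X(t) = 8*log(3*e^(t)/7 + 4/7)
K^(2)(t) = 96*e^(t)/(9*e^(2*t) + 24*e^(t) + 16)

κ_2 = K^(2)(0) = 96/49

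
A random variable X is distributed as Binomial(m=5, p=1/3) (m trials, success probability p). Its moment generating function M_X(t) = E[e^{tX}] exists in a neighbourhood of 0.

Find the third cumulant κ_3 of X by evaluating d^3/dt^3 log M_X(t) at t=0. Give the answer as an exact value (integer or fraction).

M_X(t) = (e^(t)/3 + 2/3)^5
K_X(t) = log M_X(t) = 5*log(e^(t)/3 + 2/3)
K^(3)(t) = (-10*e^(2*t) + 20*e^(t))/(e^(3*t) + 6*e^(2*t) + 12*e^(t) + 8)

κ_3 = K^(3)(0) = 10/27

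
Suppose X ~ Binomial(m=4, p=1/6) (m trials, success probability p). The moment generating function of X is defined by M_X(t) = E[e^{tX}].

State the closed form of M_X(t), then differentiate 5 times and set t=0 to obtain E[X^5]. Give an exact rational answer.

M_X(t) = (e^(t)/6 + 5/6)^4
dM/dt = e^(4*t)/324 + 5*e^(3*t)/108 + 25*e^(2*t)/108 + 125*e^(t)/324
d^2M/dt^2 = e^(4*t)/81 + 5*e^(3*t)/36 + 25*e^(2*t)/54 + 125*e^(t)/324
d^3M/dt^3 = 4*e^(4*t)/81 + 5*e^(3*t)/12 + 25*e^(2*t)/27 + 125*e^(t)/324
d^4M/dt^4 = 16*e^(4*t)/81 + 5*e^(3*t)/4 + 50*e^(2*t)/27 + 125*e^(t)/324
d^5M/dt^5 = 64*e^(4*t)/81 + 15*e^(3*t)/4 + 100*e^(2*t)/27 + 125*e^(t)/324

E[X^5] = d^5M/dt^5 |_{t=0} = 233/27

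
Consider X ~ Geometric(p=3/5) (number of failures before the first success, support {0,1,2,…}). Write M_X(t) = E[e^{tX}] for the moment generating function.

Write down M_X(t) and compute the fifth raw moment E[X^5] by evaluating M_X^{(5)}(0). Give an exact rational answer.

M_X(t) = 3/(5*(1 - 2*e^(t)/5))

E[X^5] = M^(5)(0) = 9854/81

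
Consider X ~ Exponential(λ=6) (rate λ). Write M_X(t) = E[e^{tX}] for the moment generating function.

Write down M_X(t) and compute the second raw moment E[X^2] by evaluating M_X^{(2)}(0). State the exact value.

E[X^2] = M^(2)(0) = 1/18

M_X(t) = 6/(6 - t)
M^(2)(t) = -12/(t^3 - 18*t^2 + 108*t - 216)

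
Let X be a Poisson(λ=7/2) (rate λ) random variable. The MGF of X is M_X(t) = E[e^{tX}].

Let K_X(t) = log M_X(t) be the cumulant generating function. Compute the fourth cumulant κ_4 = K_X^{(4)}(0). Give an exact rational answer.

M_X(t) = e^(7*e^(t)/2 - 7/2)
K_X(t) = log M_X(t) = 7*e^(t)/2 - 7/2
dK/dt = 7*e^(t)/2
d^2K/dt^2 = 7*e^(t)/2
d^3K/dt^3 = 7*e^(t)/2
d^4K/dt^4 = 7*e^(t)/2

κ_4 = d^4K/dt^4 |_{t=0} = 7/2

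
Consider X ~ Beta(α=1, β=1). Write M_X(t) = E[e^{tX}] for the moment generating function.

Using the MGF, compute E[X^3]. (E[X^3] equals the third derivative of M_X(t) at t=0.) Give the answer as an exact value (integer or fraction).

M_X(t) = ₁F₁(1; 2; t)
dM/dt = ₁F₁(2; 3; t)/2
d^2M/dt^2 = ₁F₁(3; 4; t)/3
d^3M/dt^3 = ₁F₁(4; 5; t)/4

E[X^3] = d^3M/dt^3 |_{t=0} = 1/4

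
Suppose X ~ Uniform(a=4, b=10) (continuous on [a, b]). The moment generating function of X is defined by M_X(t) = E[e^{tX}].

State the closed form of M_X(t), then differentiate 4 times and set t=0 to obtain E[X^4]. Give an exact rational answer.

M_X(t) = (e^(10*t) - e^(4*t))/(6*t)
dM/dt = (10*t*e^(10*t) - 4*t*e^(4*t) - e^(10*t) + e^(4*t))/(6*t^2)
d^2M/dt^2 = (50*t^2*e^(10*t) - 8*t^2*e^(4*t) - 10*t*e^(10*t) + 4*t*e^(4*t) + e^(10*t) - e^(4*t))/(3*t^3)
d^3M/dt^3 = (500*t^3*e^(10*t) - 32*t^3*e^(4*t) - 150*t^2*e^(10*t) + 24*t^2*e^(4*t) + 30*t*e^(10*t) - 12*t*e^(4*t) - 3*e^(10*t) + 3*e^(4*t))/(3*t^4)

E[X^4] = d^4M/dt^4 |_{t=0} = 16496/5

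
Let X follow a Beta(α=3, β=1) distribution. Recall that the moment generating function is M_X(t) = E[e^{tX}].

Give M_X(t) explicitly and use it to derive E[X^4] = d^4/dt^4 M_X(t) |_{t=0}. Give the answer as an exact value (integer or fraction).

E[X^4] = D^4[M](0) = 3/7

M_X(t) = ₁F₁(3; 4; t)
D^4[M](t) = 3*₁F₁(7; 8; t)/7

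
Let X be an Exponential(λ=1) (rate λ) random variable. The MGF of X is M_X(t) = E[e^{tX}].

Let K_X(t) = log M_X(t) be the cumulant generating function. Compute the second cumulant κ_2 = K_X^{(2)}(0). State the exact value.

κ_2 = K′′(0) = 1

M_X(t) = 1/(1 - t)
K_X(t) = log M_X(t) = -log(1 - t)
K′(t) = -1/(t - 1)
K′′(t) = 1/(t^2 - 2*t + 1)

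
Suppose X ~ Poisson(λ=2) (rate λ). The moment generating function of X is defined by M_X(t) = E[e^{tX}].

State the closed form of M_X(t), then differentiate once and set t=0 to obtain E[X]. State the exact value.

M_X(t) = e^(2*e^(t) - 2)
M′(t) = 2*e^(-2)*e^(t)*e^(2*e^(t))

E[X] = M′(0) = 2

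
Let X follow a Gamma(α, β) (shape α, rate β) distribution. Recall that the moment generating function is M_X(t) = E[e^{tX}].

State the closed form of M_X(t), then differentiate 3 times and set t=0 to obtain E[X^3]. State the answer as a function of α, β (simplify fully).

M_X(t) = (β/(β - t))^α
M′(t) = -α*β^α*(1/(β - t))^α/(-β + t)
M′′(t) = (α^2*β^α*(1/(β - t))^α + α*β^α*(1/(β - t))^α)/(β^2 - 2*β*t + t^2)
M′′′(t) = (-α^3*β^α*(1/(β - t))^α - 3*α^2*β^α*(1/(β - t))^α - 2*α*β^α*(1/(β - t))^α)/(-β^3 + 3*β^2*t - 3*β*t^2 + t^3)

E[X^3] = M′′′(0) = α*(α^2 + 3*α + 2)/β^3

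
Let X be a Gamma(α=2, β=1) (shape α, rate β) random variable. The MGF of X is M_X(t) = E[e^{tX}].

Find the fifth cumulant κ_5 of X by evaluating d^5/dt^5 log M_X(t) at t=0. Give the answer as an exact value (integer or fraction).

κ_5 = D^5[K](0) = 48

M_X(t) = (1 - t)^(-2)
K_X(t) = log M_X(t) = -2*log(1 - t)
D^5[K](t) = -48/(t^5 - 5*t^4 + 10*t^3 - 10*t^2 + 5*t - 1)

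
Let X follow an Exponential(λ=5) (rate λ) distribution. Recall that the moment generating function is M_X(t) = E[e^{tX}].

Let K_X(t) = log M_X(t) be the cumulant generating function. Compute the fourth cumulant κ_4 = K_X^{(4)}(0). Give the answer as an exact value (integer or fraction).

M_X(t) = 5/(5 - t)
K_X(t) = log M_X(t) = -log(5 - t) + log(5)
D^4[K](t) = 6/(t^4 - 20*t^3 + 150*t^2 - 500*t + 625)

κ_4 = D^4[K](0) = 6/625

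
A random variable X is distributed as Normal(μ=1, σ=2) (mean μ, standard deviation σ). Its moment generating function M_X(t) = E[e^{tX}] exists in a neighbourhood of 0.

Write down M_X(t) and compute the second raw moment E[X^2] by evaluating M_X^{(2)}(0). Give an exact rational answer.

E[X^2] = M^(2)(0) = 5

M_X(t) = e^(2*t^2 + t)
M^(2)(t) = 16*t^2*e^(t)*e^(2*t^2) + 8*t*e^(t)*e^(2*t^2) + 5*e^(t)*e^(2*t^2)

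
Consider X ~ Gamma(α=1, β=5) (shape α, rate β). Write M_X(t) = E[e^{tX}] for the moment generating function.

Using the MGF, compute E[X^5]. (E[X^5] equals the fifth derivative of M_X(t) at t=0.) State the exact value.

E[X^5] = d^5M/dt^5 |_{t=0} = 24/625

M_X(t) = 5/(5 - t)
dM/dt = 5/(t^2 - 10*t + 25)
d^2M/dt^2 = -10/(t^3 - 15*t^2 + 75*t - 125)
d^3M/dt^3 = 30/(t^4 - 20*t^3 + 150*t^2 - 500*t + 625)
d^4M/dt^4 = -120/(t^5 - 25*t^4 + 250*t^3 - 1250*t^2 + 3125*t - 3125)
d^5M/dt^5 = 600/(t^6 - 30*t^5 + 375*t^4 - 2500*t^3 + 9375*t^2 - 18750*t + 15625)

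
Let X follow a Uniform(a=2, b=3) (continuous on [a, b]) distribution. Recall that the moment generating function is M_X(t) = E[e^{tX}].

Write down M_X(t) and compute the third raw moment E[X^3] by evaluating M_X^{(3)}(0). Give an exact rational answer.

E[X^3] = M′′′(0) = 65/4

M_X(t) = (e^(3*t) - e^(2*t))/t
M′(t) = (3*t*e^(3*t) - 2*t*e^(2*t) - e^(3*t) + e^(2*t))/t^2
M′′(t) = (9*t^2*e^(3*t) - 4*t^2*e^(2*t) - 6*t*e^(3*t) + 4*t*e^(2*t) + 2*e^(3*t) - 2*e^(2*t))/t^3
M′′′(t) = (27*t^3*e^(3*t) - 8*t^3*e^(2*t) - 27*t^2*e^(3*t) + 12*t^2*e^(2*t) + 18*t*e^(3*t) - 12*t*e^(2*t) - 6*e^(3*t) + 6*e^(2*t))/t^4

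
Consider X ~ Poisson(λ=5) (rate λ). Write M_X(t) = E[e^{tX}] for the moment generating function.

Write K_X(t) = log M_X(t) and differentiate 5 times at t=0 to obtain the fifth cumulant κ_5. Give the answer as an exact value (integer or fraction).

M_X(t) = e^(5*e^(t) - 5)
K_X(t) = log M_X(t) = 5*e^(t) - 5
K^(5)(t) = 5*e^(t)

κ_5 = K^(5)(0) = 5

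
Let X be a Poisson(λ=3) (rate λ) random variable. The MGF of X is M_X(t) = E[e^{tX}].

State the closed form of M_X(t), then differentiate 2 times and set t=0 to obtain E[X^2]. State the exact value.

M_X(t) = e^(3*e^(t) - 3)
D^2[M](t) = (9*e^(2*t)*e^(3*e^(t)) + 3*e^(t)*e^(3*e^(t)))*e^(-3)

E[X^2] = D^2[M](0) = 12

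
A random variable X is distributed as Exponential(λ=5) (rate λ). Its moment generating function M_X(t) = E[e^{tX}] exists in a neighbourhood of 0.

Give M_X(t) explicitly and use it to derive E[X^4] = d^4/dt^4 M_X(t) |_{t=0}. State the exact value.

M_X(t) = 5/(5 - t)
dM/dt = 5/(t^2 - 10*t + 25)
d^2M/dt^2 = -10/(t^3 - 15*t^2 + 75*t - 125)
d^3M/dt^3 = 30/(t^4 - 20*t^3 + 150*t^2 - 500*t + 625)
d^4M/dt^4 = -120/(t^5 - 25*t^4 + 250*t^3 - 1250*t^2 + 3125*t - 3125)

E[X^4] = d^4M/dt^4 |_{t=0} = 24/625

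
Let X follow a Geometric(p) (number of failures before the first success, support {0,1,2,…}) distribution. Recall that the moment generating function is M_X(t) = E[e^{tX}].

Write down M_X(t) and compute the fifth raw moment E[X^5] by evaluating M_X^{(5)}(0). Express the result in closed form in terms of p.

E[X^5] = d^5M/dt^5 |_{t=0} = -1 + 31/p - 180/p^2 + 390/p^3 - 360/p^4 + 120/p^5

M_X(t) = p/(-(1 - p)*e^(t) + 1)
dM/dt = (-p^2*e^(t) + p*e^(t))/(p^2*e^(2*t) - 2*p*e^(2*t) + 2*p*e^(t) + e^(2*t) - 2*e^(t) + 1)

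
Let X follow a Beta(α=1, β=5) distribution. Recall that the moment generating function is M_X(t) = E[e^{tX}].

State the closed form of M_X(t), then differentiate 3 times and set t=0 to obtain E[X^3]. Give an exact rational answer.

E[X^3] = M^(3)(0) = 1/56

M_X(t) = ₁F₁(1; 6; t)
M^(3)(t) = ₁F₁(4; 9; t)/56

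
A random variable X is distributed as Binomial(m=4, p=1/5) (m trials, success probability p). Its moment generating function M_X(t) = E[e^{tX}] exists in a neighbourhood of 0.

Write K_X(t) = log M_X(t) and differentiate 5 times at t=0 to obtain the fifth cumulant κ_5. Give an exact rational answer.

κ_5 = D^5[K](0) = -1104/3125

M_X(t) = (e^(t)/5 + 4/5)^4
K_X(t) = log M_X(t) = 4*log(e^(t)/5 + 4/5)
D^5[K](t) = (-16*e^(4*t) + 704*e^(3*t) - 2816*e^(2*t) + 1024*e^(t))/(e^(5*t) + 20*e^(4*t) + 160*e^(3*t) + 640*e^(2*t) + 1280*e^(t) + 1024)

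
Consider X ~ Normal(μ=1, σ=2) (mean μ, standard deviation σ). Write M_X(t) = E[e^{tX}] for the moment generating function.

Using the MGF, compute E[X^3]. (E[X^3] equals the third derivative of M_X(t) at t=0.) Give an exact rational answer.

M_X(t) = e^(2*t^2 + t)
dM/dt = 4*t*e^(t)*e^(2*t^2) + e^(t)*e^(2*t^2)
d^2M/dt^2 = 16*t^2*e^(t)*e^(2*t^2) + 8*t*e^(t)*e^(2*t^2) + 5*e^(t)*e^(2*t^2)
d^3M/dt^3 = 64*t^3*e^(t)*e^(2*t^2) + 48*t^2*e^(t)*e^(2*t^2) + 60*t*e^(t)*e^(2*t^2) + 13*e^(t)*e^(2*t^2)

E[X^3] = d^3M/dt^3 |_{t=0} = 13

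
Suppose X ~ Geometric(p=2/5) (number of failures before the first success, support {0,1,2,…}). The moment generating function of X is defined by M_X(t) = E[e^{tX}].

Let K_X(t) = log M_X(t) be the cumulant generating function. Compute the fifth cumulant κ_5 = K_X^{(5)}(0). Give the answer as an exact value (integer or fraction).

M_X(t) = 2/(5*(1 - 3*e^(t)/5))
K_X(t) = log M_X(t) = -log(1 - 3*e^(t)/5) - log(5) + log(2)
dK/dt = -3*e^(t)/(3*e^(t) - 5)
d^2K/dt^2 = 15*e^(t)/(9*e^(2*t) - 30*e^(t) + 25)
d^3K/dt^3 = (-45*e^(2*t) - 75*e^(t))/(27*e^(3*t) - 135*e^(2*t) + 225*e^(t) - 125)
d^4K/dt^4 = (135*e^(3*t) + 900*e^(2*t) + 375*e^(t))/(81*e^(4*t) - 540*e^(3*t) + 1350*e^(2*t) - 1500*e^(t) + 625)
d^5K/dt^5 = (-405*e^(4*t) - 7425*e^(3*t) - 12375*e^(2*t) - 1875*e^(t))/(243*e^(5*t) - 2025*e^(4*t) + 6750*e^(3*t) - 11250*e^(2*t) + 9375*e^(t) - 3125)

κ_5 = d^5K/dt^5 |_{t=0} = 690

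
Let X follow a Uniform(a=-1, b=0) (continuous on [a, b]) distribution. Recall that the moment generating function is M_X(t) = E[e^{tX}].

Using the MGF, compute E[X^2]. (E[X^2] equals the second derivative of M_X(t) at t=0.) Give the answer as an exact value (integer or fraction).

M_X(t) = (1 - e^(-t))/t
dM/dt = (t - e^(t) + 1)*e^(-t)/t^2
d^2M/dt^2 = (-t^2 - 2*t + 2*e^(t) - 2)*e^(-t)/t^3

E[X^2] = d^2M/dt^2 |_{t=0} = 1/3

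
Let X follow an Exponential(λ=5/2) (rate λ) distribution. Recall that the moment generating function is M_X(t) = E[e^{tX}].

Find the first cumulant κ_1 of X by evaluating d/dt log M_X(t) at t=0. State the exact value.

κ_1 = K^(1)(0) = 2/5

M_X(t) = 5/(2*(5/2 - t))
K_X(t) = log M_X(t) = -log(5/2 - t) - log(2) + log(5)
K^(1)(t) = -2/(2*t - 5)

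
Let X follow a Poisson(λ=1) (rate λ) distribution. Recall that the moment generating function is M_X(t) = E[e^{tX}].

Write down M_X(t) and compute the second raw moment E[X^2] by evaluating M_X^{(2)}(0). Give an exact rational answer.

M_X(t) = e^(e^(t) - 1)
dM/dt = e^(-1)*e^(t)*e^(e^(t))
d^2M/dt^2 = (e^(2*t)*e^(e^(t)) + e^(t)*e^(e^(t)))*e^(-1)

E[X^2] = d^2M/dt^2 |_{t=0} = 2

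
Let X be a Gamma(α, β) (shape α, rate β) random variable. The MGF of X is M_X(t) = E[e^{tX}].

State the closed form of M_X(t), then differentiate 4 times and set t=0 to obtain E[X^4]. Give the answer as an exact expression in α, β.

M_X(t) = (β/(β - t))^α
dM/dt = -α*β^α*(1/(β - t))^α/(-β + t)
d^2M/dt^2 = (α^2*β^α*(1/(β - t))^α + α*β^α*(1/(β - t))^α)/(β^2 - 2*β*t + t^2)
d^3M/dt^3 = (-α^3*β^α*(1/(β - t))^α - 3*α^2*β^α*(1/(β - t))^α - 2*α*β^α*(1/(β - t))^α)/(-β^3 + 3*β^2*t - 3*β*t^2 + t^3)
d^4M/dt^4 = (α^4*β^α*(1/(β - t))^α + 6*α^3*β^α*(1/(β - t))^α + 11*α^2*β^α*(1/(β - t))^α + 6*α*β^α*(1/(β - t))^α)/(β^4 - 4*β^3*t + 6*β^2*t^2 - 4*β*t^3 + t^4)

E[X^4] = d^4M/dt^4 |_{t=0} = α*(α^3 + 6*α^2 + 11*α + 6)/β^4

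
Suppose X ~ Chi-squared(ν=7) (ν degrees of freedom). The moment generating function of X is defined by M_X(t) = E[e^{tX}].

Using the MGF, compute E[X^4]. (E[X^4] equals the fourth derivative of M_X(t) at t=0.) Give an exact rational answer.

M_X(t) = (1 - 2*t)^(-7/2)
dM/dt = 7/(16*t^4*√(1 - 2*t) - 32*t^3*√(1 - 2*t) + 24*t^2*√(1 - 2*t) - 8*t*√(1 - 2*t) + √(1 - 2*t))
d^2M/dt^2 = -63/(32*t^5*√(1 - 2*t) - 80*t^4*√(1 - 2*t) + 80*t^3*√(1 - 2*t) - 40*t^2*√(1 - 2*t) + 10*t*√(1 - 2*t) - √(1 - 2*t))
d^3M/dt^3 = 693/(64*t^6*√(1 - 2*t) - 192*t^5*√(1 - 2*t) + 240*t^4*√(1 - 2*t) - 160*t^3*√(1 - 2*t) + 60*t^2*√(1 - 2*t) - 12*t*√(1 - 2*t) + √(1 - 2*t))

E[X^4] = d^4M/dt^4 |_{t=0} = 9009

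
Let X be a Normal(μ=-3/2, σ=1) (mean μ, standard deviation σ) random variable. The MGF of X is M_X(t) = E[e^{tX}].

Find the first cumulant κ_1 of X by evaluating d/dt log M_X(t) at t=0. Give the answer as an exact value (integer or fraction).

M_X(t) = e^(t^2/2 - 3*t/2)
K_X(t) = log M_X(t) = t^2/2 - 3*t/2
dK/dt = t - 3/2

κ_1 = dK/dt |_{t=0} = -3/2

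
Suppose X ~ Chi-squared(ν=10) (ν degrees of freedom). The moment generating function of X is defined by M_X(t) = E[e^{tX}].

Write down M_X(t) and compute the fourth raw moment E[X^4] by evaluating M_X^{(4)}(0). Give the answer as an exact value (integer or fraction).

M_X(t) = (1 - 2*t)^(-5)
M^(4)(t) = -26880/(512*t^9 - 2304*t^8 + 4608*t^7 - 5376*t^6 + 4032*t^5 - 2016*t^4 + 672*t^3 - 144*t^2 + 18*t - 1)

E[X^4] = M^(4)(0) = 26880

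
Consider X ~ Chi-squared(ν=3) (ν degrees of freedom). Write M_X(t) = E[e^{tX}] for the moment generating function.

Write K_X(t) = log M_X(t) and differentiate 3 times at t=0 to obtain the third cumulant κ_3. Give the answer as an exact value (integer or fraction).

κ_3 = K′′′(0) = 24

M_X(t) = (1 - 2*t)^(-3/2)
K_X(t) = log M_X(t) = -3*log(1 - 2*t)/2
K′(t) = -3/(2*t - 1)
K′′(t) = 6/(4*t^2 - 4*t + 1)
K′′′(t) = -24/(8*t^3 - 12*t^2 + 6*t - 1)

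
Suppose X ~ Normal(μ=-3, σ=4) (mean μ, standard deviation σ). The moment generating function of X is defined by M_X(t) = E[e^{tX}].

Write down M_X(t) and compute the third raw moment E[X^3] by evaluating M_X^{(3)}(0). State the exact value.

M_X(t) = e^(8*t^2 - 3*t)
dM/dt = 16*t*e^(-3*t)*e^(8*t^2) - 3*e^(-3*t)*e^(8*t^2)
d^2M/dt^2 = (256*t^2*e^(8*t^2) - 96*t*e^(8*t^2) + 25*e^(8*t^2))*e^(-3*t)
d^3M/dt^3 = (4096*t^3*e^(8*t^2) - 2304*t^2*e^(8*t^2) + 1200*t*e^(8*t^2) - 171*e^(8*t^2))*e^(-3*t)

E[X^3] = d^3M/dt^3 |_{t=0} = -171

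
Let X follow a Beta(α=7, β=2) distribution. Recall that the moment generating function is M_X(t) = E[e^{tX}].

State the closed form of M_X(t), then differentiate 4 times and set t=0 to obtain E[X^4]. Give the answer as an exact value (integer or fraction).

E[X^4] = M^(4)(0) = 14/33

M_X(t) = ₁F₁(7; 9; t)
M^(4)(t) = 14*₁F₁(11; 13; t)/33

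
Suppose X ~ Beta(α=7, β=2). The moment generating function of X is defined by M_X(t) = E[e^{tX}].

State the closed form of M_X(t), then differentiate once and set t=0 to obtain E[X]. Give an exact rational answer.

E[X] = M′(0) = 7/9

M_X(t) = ₁F₁(7; 9; t)
M′(t) = 7*₁F₁(8; 10; t)/9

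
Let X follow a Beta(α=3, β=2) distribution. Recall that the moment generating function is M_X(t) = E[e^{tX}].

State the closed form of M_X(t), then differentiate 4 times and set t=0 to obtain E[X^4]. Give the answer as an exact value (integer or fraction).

E[X^4] = M^(4)(0) = 3/14

M_X(t) = ₁F₁(3; 5; t)
M^(4)(t) = 3*₁F₁(7; 9; t)/14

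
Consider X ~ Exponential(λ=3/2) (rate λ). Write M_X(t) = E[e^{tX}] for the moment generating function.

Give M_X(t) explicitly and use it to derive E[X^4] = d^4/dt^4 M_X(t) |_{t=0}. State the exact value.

M_X(t) = 3/(2*(3/2 - t))
M′(t) = 6/(4*t^2 - 12*t + 9)
M′′(t) = -24/(8*t^3 - 36*t^2 + 54*t - 27)
M′′′(t) = 144/(16*t^4 - 96*t^3 + 216*t^2 - 216*t + 81)
M′′′′(t) = -1152/(32*t^5 - 240*t^4 + 720*t^3 - 1080*t^2 + 810*t - 243)

E[X^4] = M′′′′(0) = 128/27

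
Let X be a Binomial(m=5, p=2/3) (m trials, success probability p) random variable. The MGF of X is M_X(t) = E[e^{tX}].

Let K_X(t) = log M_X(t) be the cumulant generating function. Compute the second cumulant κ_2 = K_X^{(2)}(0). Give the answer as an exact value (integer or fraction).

M_X(t) = (2*e^(t)/3 + 1/3)^5
K_X(t) = log M_X(t) = 5*log(2*e^(t)/3 + 1/3)
K′(t) = 10*e^(t)/(2*e^(t) + 1)
K′′(t) = 10*e^(t)/(4*e^(2*t) + 4*e^(t) + 1)

κ_2 = K′′(0) = 10/9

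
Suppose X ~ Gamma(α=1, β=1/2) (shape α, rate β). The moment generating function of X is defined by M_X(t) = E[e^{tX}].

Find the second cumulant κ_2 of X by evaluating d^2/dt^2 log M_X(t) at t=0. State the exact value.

M_X(t) = 1/(2*(1/2 - t))
K_X(t) = log M_X(t) = -log(1/2 - t) - log(2)
D^2[K](t) = 4/(4*t^2 - 4*t + 1)

κ_2 = D^2[K](0) = 4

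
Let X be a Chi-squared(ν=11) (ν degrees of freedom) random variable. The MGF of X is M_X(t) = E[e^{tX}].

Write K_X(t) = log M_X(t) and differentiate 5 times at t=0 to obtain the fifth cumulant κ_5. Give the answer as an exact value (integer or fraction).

M_X(t) = (1 - 2*t)^(-11/2)
K_X(t) = log M_X(t) = -11*log(1 - 2*t)/2
dK/dt = -11/(2*t - 1)
d^2K/dt^2 = 22/(4*t^2 - 4*t + 1)
d^3K/dt^3 = -88/(8*t^3 - 12*t^2 + 6*t - 1)
d^4K/dt^4 = 528/(16*t^4 - 32*t^3 + 24*t^2 - 8*t + 1)
d^5K/dt^5 = -4224/(32*t^5 - 80*t^4 + 80*t^3 - 40*t^2 + 10*t - 1)

κ_5 = d^5K/dt^5 |_{t=0} = 4224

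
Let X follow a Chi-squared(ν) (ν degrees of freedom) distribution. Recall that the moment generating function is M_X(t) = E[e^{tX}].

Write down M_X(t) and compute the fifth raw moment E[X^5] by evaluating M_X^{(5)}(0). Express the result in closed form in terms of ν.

E[X^5] = d^5M/dt^5 |_{t=0} = ν*(ν^4 + 20*ν^3 + 140*ν^2 + 400*ν + 384)

M_X(t) = (1 - 2*t)^(-ν/2)
dM/dt = -ν/(2*t*(1 - 2*t)^(ν/2) - (1 - 2*t)^(ν/2))
d^2M/dt^2 = (ν^2 + 2*ν)/(4*t^2*(1 - 2*t)^(ν/2) - 4*t*(1 - 2*t)^(ν/2) + (1 - 2*t)^(ν/2))
d^3M/dt^3 = (-ν^3 - 6*ν^2 - 8*ν)/(8*t^3*(1 - 2*t)^(ν/2) - 12*t^2*(1 - 2*t)^(ν/2) + 6*t*(1 - 2*t)^(ν/2) - (1 - 2*t)^(ν/2))
d^4M/dt^4 = (ν^4 + 12*ν^3 + 44*ν^2 + 48*ν)/(16*t^4*(1 - 2*t)^(ν/2) - 32*t^3*(1 - 2*t)^(ν/2) + 24*t^2*(1 - 2*t)^(ν/2) - 8*t*(1 - 2*t)^(ν/2) + (1 - 2*t)^(ν/2))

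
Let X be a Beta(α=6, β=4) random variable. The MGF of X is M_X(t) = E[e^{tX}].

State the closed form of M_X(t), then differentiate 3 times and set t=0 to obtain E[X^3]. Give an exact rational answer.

M_X(t) = ₁F₁(6; 10; t)
M^(3)(t) = 14*₁F₁(9; 13; t)/55

E[X^3] = M^(3)(0) = 14/55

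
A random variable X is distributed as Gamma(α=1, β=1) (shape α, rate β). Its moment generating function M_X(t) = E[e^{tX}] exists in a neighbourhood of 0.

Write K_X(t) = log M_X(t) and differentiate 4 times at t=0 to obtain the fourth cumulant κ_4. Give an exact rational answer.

κ_4 = d^4K/dt^4 |_{t=0} = 6

M_X(t) = 1/(1 - t)
K_X(t) = log M_X(t) = -log(1 - t)
dK/dt = -1/(t - 1)
d^2K/dt^2 = 1/(t^2 - 2*t + 1)
d^3K/dt^3 = -2/(t^3 - 3*t^2 + 3*t - 1)
d^4K/dt^4 = 6/(t^4 - 4*t^3 + 6*t^2 - 4*t + 1)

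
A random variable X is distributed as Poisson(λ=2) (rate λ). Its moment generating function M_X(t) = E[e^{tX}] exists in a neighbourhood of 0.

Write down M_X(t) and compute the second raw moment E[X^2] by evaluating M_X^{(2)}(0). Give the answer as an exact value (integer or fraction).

E[X^2] = M^(2)(0) = 6

M_X(t) = e^(2*e^(t) - 2)
M^(2)(t) = (4*e^(2*t)*e^(2*e^(t)) + 2*e^(t)*e^(2*e^(t)))*e^(-2)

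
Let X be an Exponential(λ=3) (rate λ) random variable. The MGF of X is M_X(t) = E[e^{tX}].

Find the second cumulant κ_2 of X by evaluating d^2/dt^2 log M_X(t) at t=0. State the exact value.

M_X(t) = 3/(3 - t)
K_X(t) = log M_X(t) = -log(3 - t) + log(3)
dK/dt = -1/(t - 3)
d^2K/dt^2 = 1/(t^2 - 6*t + 9)

κ_2 = d^2K/dt^2 |_{t=0} = 1/9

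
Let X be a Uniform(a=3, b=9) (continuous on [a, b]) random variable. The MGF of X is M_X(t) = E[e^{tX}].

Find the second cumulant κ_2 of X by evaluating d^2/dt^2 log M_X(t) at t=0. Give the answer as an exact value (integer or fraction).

M_X(t) = (e^(9*t) - e^(3*t))/(6*t)
K_X(t) = log M_X(t) = -log(t) + log(e^(9*t) - e^(3*t)) - log(6)
dK/dt = (9*t*e^(6*t) - 3*t - e^(6*t) + 1)/(t*e^(6*t) - t)
d^2K/dt^2 = (-36*t^2*e^(6*t) + e^(12*t) - 2*e^(6*t) + 1)/(t^2*e^(12*t) - 2*t^2*e^(6*t) + t^2)

κ_2 = d^2K/dt^2 |_{t=0} = 3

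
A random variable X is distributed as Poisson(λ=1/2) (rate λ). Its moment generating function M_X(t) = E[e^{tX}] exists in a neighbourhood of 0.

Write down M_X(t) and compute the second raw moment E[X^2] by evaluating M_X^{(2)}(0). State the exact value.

E[X^2] = M′′(0) = 3/4

M_X(t) = e^(e^(t)/2 - 1/2)
M′(t) = e^(-1/2)*e^(t)*e^(e^(t)/2)/2
M′′(t) = (e^(2*t)*e^(e^(t)/2) + 2*e^(t)*e^(e^(t)/2))*e^(-1/2)/4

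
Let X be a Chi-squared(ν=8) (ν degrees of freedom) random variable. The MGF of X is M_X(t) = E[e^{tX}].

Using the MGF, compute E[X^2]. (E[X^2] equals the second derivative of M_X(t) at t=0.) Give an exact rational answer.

E[X^2] = d^2M/dt^2 |_{t=0} = 80

M_X(t) = (1 - 2*t)^(-4)
dM/dt = -8/(32*t^5 - 80*t^4 + 80*t^3 - 40*t^2 + 10*t - 1)
d^2M/dt^2 = 80/(64*t^6 - 192*t^5 + 240*t^4 - 160*t^3 + 60*t^2 - 12*t + 1)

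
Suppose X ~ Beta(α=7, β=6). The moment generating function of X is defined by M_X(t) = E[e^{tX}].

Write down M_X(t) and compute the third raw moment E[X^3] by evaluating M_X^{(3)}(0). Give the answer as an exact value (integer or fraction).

M_X(t) = ₁F₁(7; 13; t)
dM/dt = 7*₁F₁(8; 14; t)/13
d^2M/dt^2 = 4*₁F₁(9; 15; t)/13
d^3M/dt^3 = 12*₁F₁(10; 16; t)/65

E[X^3] = d^3M/dt^3 |_{t=0} = 12/65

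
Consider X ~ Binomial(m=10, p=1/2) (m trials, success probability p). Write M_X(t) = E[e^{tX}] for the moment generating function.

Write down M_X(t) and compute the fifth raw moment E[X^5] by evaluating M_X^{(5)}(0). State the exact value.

M_X(t) = (e^(t)/2 + 1/2)^10

E[X^5] = D^5[M](0) = 13375/2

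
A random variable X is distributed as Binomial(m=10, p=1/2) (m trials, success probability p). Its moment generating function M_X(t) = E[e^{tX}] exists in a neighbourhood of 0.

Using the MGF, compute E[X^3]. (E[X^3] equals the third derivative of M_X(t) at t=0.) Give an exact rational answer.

E[X^3] = D^3[M](0) = 325/2

M_X(t) = (e^(t)/2 + 1/2)^10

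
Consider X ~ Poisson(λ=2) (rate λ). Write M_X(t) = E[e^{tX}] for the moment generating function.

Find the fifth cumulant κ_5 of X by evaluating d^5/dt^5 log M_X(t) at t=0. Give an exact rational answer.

M_X(t) = e^(2*e^(t) - 2)
K_X(t) = log M_X(t) = 2*e^(t) - 2
K′(t) = 2*e^(t)
K′′(t) = 2*e^(t)
K′′′(t) = 2*e^(t)
K′′′′(t) = 2*e^(t)
K′′′′′(t) = 2*e^(t)

κ_5 = K′′′′′(0) = 2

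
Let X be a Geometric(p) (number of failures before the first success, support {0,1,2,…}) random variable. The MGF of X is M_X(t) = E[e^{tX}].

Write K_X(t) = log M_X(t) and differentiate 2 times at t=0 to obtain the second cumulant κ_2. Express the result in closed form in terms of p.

M_X(t) = p/(-(1 - p)*e^(t) + 1)
K_X(t) = log M_X(t) = log(p) - log(-(1 - p)*e^(t) + 1)
dK/dt = (-p*e^(t) + e^(t))/(p*e^(t) - e^(t) + 1)
d^2K/dt^2 = (-p*e^(t) + e^(t))/(p^2*e^(2*t) - 2*p*e^(2*t) + 2*p*e^(t) + e^(2*t) - 2*e^(t) + 1)

κ_2 = d^2K/dt^2 |_{t=0} = (1 - p)/p^2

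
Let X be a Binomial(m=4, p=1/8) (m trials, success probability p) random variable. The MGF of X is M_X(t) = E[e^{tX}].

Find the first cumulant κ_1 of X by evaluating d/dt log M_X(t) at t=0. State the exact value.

M_X(t) = (e^(t)/8 + 7/8)^4
K_X(t) = log M_X(t) = 4*log(e^(t)/8 + 7/8)
K^(1)(t) = 4*e^(t)/(e^(t) + 7)

κ_1 = K^(1)(0) = 1/2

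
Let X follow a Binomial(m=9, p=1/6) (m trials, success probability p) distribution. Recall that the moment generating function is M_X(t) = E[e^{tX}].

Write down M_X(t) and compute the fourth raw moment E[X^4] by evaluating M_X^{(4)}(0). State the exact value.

E[X^4] = D^4[M](0) = 191/6

M_X(t) = (e^(t)/6 + 5/6)^9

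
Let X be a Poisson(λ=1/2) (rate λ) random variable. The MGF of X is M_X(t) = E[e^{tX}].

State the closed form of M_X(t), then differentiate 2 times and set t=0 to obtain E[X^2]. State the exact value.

M_X(t) = e^(e^(t)/2 - 1/2)
dM/dt = e^(-1/2)*e^(t)*e^(e^(t)/2)/2
d^2M/dt^2 = (e^(2*t)*e^(e^(t)/2) + 2*e^(t)*e^(e^(t)/2))*e^(-1/2)/4

E[X^2] = d^2M/dt^2 |_{t=0} = 3/4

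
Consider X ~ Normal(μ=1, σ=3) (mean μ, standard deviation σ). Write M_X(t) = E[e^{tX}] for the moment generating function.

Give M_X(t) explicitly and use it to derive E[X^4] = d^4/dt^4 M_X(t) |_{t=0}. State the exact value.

M_X(t) = e^(9*t^2/2 + t)
M′(t) = 9*t*e^(t)*e^(9*t^2/2) + e^(t)*e^(9*t^2/2)
M′′(t) = 81*t^2*e^(t)*e^(9*t^2/2) + 18*t*e^(t)*e^(9*t^2/2) + 10*e^(t)*e^(9*t^2/2)
M′′′(t) = 729*t^3*e^(t)*e^(9*t^2/2) + 243*t^2*e^(t)*e^(9*t^2/2) + 270*t*e^(t)*e^(9*t^2/2) + 28*e^(t)*e^(9*t^2/2)
M′′′′(t) = 6561*t^4*e^(t)*e^(9*t^2/2) + 2916*t^3*e^(t)*e^(9*t^2/2) + 4860*t^2*e^(t)*e^(9*t^2/2) + 1008*t*e^(t)*e^(9*t^2/2) + 298*e^(t)*e^(9*t^2/2)

E[X^4] = M′′′′(0) = 298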